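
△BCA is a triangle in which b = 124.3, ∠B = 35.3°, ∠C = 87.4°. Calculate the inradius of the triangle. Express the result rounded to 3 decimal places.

r ≈ 43.208

The third angle is ∠A = 180° − ∠B − ∠C = 57.30°.
Law of sines: c = b·sin C/sin B ≈ 214.88.
Law of sines: a = b·sin A/sin B ≈ 181.01.
Area = ½·b·c·sin A ≈ 11238.
Semiperimeter s = (124.3+214.88+181.01)/2 = 260.1.
Inradius = area/s = 11238/260.1 ≈ 43.208.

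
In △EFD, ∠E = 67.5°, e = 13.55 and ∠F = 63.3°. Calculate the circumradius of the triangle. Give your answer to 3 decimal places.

7.333

The third angle is ∠D = 180° − ∠E − ∠F = 49.20°.
Law of sines: f = e·sin F/sin E ≈ 13.103.
Law of sines: d = e·sin D/sin E ≈ 11.102.
Circumradius = e/(2 sin E) ≈ 7.3332.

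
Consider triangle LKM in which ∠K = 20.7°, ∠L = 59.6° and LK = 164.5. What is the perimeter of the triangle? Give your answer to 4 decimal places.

perimeter ≈ 367.4313

The third angle is ∠M = 180° − ∠L − ∠K = 99.70°.
Law of sines: KM = LK·sin L/sin M ≈ 143.94.
Law of sines: ML = LK·sin K/sin M ≈ 58.99.
Semiperimeter s = (143.94+58.99+164.5)/2 = 183.72.
Perimeter = 143.94 + 58.99 + 164.5 = 367.43.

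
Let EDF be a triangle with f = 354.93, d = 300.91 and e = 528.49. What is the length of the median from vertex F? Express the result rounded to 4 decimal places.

391.7020

Median from F: ½√(2·e² + 2·d² − f²) ≈ 391.7.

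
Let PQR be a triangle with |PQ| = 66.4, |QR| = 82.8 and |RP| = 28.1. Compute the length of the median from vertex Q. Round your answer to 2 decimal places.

73.72

Median from Q: ½√(2·|PQ|² + 2·|QR|² − |RP|²) ≈ 73.722.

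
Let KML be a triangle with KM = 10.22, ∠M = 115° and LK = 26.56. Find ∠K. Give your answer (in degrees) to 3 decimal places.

Law of sines: sin L = KM·sin M/LK ≈ 0.34874.
Since LK ≥ KM, only the acute value applies: ∠L ≈ 20.41°.
Then ∠K = 180° − ∠M − ∠L ≈ 44.59°.

∠K ≈ 44.590°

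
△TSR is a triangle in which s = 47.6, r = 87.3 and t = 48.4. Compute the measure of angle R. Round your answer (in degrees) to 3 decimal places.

By the law of cosines, cos R = (t² + s² − r²) / (2·t·s) ≈ -0.65390, so ∠R ≈ 130.84°.

∠R ≈ 130.836°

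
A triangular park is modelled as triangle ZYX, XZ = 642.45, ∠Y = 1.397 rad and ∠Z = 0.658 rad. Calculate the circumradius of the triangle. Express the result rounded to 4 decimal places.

R ≈ 326.1381

The third angle is ∠X = π − ∠Z − ∠Y = 1.087 rad.
Law of sines: YX = XZ·sin Z/sin Y ≈ 398.89.
Law of sines: ZY = XZ·sin X/sin Y ≈ 577.29.
Circumradius = XZ/(2 sin Y) ≈ 326.14.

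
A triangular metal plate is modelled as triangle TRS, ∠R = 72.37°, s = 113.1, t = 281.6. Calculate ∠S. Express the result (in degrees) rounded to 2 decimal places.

∠S ≈ 23.55°

By the law of cosines, r² = s² + t² − 2·s·t·cos R = 72798, so r ≈ 269.81.
Law of cosines again: cos S = (t² + r² − s²)/(2·t·r) ≈ 0.91674, so ∠S ≈ 23.55°.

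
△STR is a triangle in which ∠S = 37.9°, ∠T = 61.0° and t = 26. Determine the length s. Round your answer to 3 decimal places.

The third angle is ∠R = 180° − ∠S − ∠T = 81.10°.
Law of sines: s = t·sin S/sin T ≈ 18.261.

18.261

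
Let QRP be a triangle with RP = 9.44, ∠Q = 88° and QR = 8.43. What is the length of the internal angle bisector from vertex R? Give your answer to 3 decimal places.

Law of sines: sin P = QR·sin Q/RP ≈ 0.89246.
Since RP ≥ QR, only the acute value applies: ∠P ≈ 63.18°.
Then ∠R = 180° − ∠Q − ∠P ≈ 28.82°.
Law of sines gives PQ = RP·sin R/sin Q ≈ 4.5528.
The bisector from R has length 2·QR·RP·cos(∠R/2)/(QR+RP) ≈ 8.6263.

t_R ≈ 8.626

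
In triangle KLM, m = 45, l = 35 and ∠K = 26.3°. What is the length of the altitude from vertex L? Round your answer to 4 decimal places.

19.9382

By the law of cosines, k² = l² + m² − 2·l·m·cos K = 426.07, so k ≈ 20.641.
Area = ½·l·m·sin K ≈ 348.92.
The altitude from L has length 2·area/l ≈ 19.938.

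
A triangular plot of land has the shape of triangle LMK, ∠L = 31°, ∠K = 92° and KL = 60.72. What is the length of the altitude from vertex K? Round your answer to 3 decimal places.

The third angle is ∠M = 180° − ∠K − ∠L = 57.00°.
Law of sines: MK = KL·sin L/sin M ≈ 37.289.
Law of sines: LM = KL·sin K/sin M ≈ 72.356.
Area = ½·KL·MK·sin K ≈ 1131.4.
The altitude from K has length 2·area/LM ≈ 31.273.

31.273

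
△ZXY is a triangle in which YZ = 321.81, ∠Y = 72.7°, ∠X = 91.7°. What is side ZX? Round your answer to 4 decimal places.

The third angle is ∠Z = 180° − ∠X − ∠Y = 15.60°.
Law of sines: ZX = YZ·sin Y/sin X ≈ 307.39.

307.3869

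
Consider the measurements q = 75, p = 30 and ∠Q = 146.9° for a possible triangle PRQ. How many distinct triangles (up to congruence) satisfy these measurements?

p·sin Q = 30·sin(146.9°) ≈ 16.38.
Since ∠Q is not acute, a triangle exists only if q > p; here q > p, so there is exactly one triangle.

1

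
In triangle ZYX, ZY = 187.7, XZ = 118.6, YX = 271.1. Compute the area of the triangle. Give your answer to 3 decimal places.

9343.134

Semiperimeter s = (271.1 + 118.6 + 187.7)/2 = 288.7.
Heron's formula: area = √(288.7·17.6·170.1·101) ≈ 9343.1.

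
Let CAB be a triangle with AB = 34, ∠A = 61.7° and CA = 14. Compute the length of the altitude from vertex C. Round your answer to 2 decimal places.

By the law of cosines, BC² = CA² + AB² − 2·CA·AB·cos A = 900.67, so BC ≈ 30.011.
Area = ½·CA·AB·sin A ≈ 209.55.
The altitude from C has length 2·area/AB ≈ 12.327.

h_C ≈ 12.33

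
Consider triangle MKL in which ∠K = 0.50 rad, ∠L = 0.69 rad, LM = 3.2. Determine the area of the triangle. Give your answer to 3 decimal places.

area ≈ 6.311

The third angle is ∠M = π − ∠K − ∠L = 1.952 rad.
Law of sines: KL = LM·sin M/sin K ≈ 6.1965.
Law of sines: MK = LM·sin L/sin K ≈ 4.2487.
Area = ½·LM·KL·sin L ≈ 6.3109.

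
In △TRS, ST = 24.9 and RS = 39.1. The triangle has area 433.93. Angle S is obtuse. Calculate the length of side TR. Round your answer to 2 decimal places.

From area = ½·RS·ST·sin S, we get sin S = 2·area/(RS·ST) ≈ 0.89140.
Taking the obtuse solution, ∠S ≈ 116.95°.
Law of cosines then gives TR ≈ 55.057.

55.06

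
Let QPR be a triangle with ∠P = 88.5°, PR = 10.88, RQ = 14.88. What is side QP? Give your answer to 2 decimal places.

10.44

Law of sines: sin Q = PR·sin P/RQ ≈ 0.73093.
Since RQ ≥ PR, only the acute value applies: ∠Q ≈ 46.96°.
Then ∠R = 180° − ∠P − ∠Q ≈ 44.54°.
Law of sines gives QP = RQ·sin R/sin P ≈ 10.44.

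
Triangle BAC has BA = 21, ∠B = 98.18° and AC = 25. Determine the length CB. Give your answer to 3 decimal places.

Law of sines: sin C = BA·sin B/AC ≈ 0.83145.
Since AC ≥ BA, only the acute value applies: ∠C ≈ 56.25°.
Then ∠A = 180° − ∠B − ∠C ≈ 25.57°.
Law of sines gives CB = AC·sin A/sin B ≈ 10.902.

10.902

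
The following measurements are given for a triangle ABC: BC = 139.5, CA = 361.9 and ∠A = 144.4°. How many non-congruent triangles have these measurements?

CA·sin A = 361.9·sin(144.4°) ≈ 210.7.
Since ∠A is not acute, a triangle exists only if BC > CA; here BC ≤ CA, so there is no triangle.

0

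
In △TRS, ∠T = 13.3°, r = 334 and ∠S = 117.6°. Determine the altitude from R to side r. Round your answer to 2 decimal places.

The third angle is ∠R = 180° − ∠S − ∠T = 49.10°.
Law of sines: t = r·sin T/sin R ≈ 101.66.
Law of sines: s = r·sin S/sin R ≈ 391.6.
Area = ½·r·t·sin S ≈ 15045.
The altitude from R has length 2·area/r ≈ 90.087.

h_R ≈ 90.09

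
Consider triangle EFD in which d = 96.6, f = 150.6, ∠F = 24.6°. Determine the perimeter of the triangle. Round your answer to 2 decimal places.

perimeter ≈ 480.16

Law of sines: sin D = d·sin F/f ≈ 0.26702.
Since f ≥ d, only the acute value applies: ∠D ≈ 15.49°.
Then ∠E = 180° − ∠F − ∠D ≈ 139.91°.
Law of sines gives e = f·sin E/sin F ≈ 232.96.
Semiperimeter s = (232.96+150.6+96.6)/2 = 240.08.
Perimeter = 232.96 + 150.6 + 96.6 = 480.16.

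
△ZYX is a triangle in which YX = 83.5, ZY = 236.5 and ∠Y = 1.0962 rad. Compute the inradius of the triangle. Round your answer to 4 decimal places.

By the law of cosines, XZ² = ZY² + YX² − 2·ZY·YX·cos Y = 44856, so XZ ≈ 211.79.
Area = ½·ZY·YX·sin Y ≈ 8782.6.
Semiperimeter s = (83.5+211.79+236.5)/2 = 265.9.
Inradius = area/s = 8782.6/265.9 ≈ 33.03.

33.0302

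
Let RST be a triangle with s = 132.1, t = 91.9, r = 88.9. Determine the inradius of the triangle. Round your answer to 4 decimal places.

Semiperimeter p = (88.9 + 132.1 + 91.9)/2 = 156.45.
Heron's formula: area = √(156.45·67.55·24.35·64.55) ≈ 4075.7.
Inradius = area/p = 4075.7/156.45 ≈ 26.051.

26.0509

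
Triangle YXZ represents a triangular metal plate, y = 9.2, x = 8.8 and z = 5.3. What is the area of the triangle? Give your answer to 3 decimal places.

Semiperimeter s = (9.2 + 8.8 + 5.3)/2 = 11.65.
Heron's formula: area = √(11.65·2.45·2.85·6.35) ≈ 22.728.

area ≈ 22.728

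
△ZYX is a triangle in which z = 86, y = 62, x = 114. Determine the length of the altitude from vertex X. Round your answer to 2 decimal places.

h_X ≈ 46.13

Semiperimeter s = (86 + 62 + 114)/2 = 131.
Heron's formula: area = √(131·45·69·17) ≈ 2629.6.
The altitude from X has length 2·area/x ≈ 46.133.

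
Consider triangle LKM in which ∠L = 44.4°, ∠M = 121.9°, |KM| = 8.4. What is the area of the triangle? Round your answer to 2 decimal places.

The third angle is ∠K = 180° − ∠M − ∠L = 13.70°.
Law of sines: |ML| = |KM|·sin K/sin L ≈ 2.8434.
Law of sines: |LK| = |KM|·sin M/sin L ≈ 10.193.
Area = ½·|KM|·|ML|·sin M ≈ 10.139.

10.14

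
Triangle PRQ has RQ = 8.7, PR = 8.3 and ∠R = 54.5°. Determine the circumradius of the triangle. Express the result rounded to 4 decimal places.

4.7855

By the law of cosines, QP² = PR² + RQ² − 2·PR·RQ·cos R = 60.715, so QP ≈ 7.792.
Area = ½·PR·RQ·sin R ≈ 29.394.
Circumradius = QP/(2 sin R) ≈ 4.7855.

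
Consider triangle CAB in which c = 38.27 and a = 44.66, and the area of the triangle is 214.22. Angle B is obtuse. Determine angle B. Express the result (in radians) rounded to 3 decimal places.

∠B ≈ 2.888 rad

From area = ½·c·a·sin B, we get sin B = 2·area/(c·a) ≈ 0.25068.
Taking the obtuse solution, ∠B ≈ 2.888 rad.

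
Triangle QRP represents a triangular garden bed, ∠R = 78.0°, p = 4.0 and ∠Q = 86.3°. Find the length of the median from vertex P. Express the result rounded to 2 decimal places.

m_P ≈ 14.47

The third angle is ∠P = 180° − ∠Q − ∠R = 15.70°.
Law of sines: q = p·sin Q/sin P ≈ 14.751.
Law of sines: r = p·sin R/sin P ≈ 14.459.
Median from P: ½√(2·q² + 2·r² − p²) ≈ 14.468.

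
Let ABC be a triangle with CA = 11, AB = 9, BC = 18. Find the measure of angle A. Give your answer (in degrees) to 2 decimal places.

By the law of cosines, cos A = (CA² + AB² − BC²) / (2·CA·AB) ≈ -0.61616, so ∠A ≈ 128.04°.

∠A ≈ 128.04°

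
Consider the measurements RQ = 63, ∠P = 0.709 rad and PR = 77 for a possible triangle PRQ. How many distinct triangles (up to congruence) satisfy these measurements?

PR·sin P = 77·sin(0.709 rad) ≈ 50.13.
Since PR sin P < RQ < PR (50.13 < 63 < 77), two triangles exist.

2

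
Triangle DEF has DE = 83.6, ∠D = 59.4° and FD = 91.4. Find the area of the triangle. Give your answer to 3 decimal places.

area ≈ 3288.482

Area = ½·FD·DE·sin D ≈ 3288.5.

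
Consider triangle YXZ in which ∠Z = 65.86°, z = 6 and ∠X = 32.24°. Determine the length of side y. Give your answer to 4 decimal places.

The third angle is ∠Y = 180° − ∠X − ∠Z = 81.90°.
Law of sines: y = z·sin Y/sin Z ≈ 6.5094.

6.5094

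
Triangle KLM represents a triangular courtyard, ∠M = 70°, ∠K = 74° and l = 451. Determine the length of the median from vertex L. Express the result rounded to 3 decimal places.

m_L ≈ 693.600

The third angle is ∠L = 180° − ∠M − ∠K = 36.00°.
Law of sines: k = l·sin K/sin L ≈ 737.56.
Law of sines: m = l·sin M/sin L ≈ 721.01.
Median from L: ½√(2·m² + 2·k² − l²) ≈ 693.6.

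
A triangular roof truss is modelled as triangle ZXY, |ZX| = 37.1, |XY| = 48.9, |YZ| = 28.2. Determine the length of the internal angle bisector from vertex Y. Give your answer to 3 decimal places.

By the law of cosines, cos Y = (|XY|² + |YZ|² − |ZX|²) / (2·|XY|·|YZ|) ≈ 0.65630, so ∠Y ≈ 48.98°.
The bisector from Y has length 2·|XY|·|YZ|·cos(∠Y/2)/(|XY|+|YZ|) ≈ 32.553.

t_Y ≈ 32.553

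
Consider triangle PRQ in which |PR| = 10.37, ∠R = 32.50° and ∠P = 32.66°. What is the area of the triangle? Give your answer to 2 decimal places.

area ≈ 17.18

The third angle is ∠Q = 180° − ∠P − ∠R = 114.84°.
Law of sines: |RQ| = |PR|·sin P/sin Q ≈ 6.1667.
Law of sines: |QP| = |PR|·sin R/sin Q ≈ 6.1398.
Area = ½·|PR|·|RQ|·sin R ≈ 17.18.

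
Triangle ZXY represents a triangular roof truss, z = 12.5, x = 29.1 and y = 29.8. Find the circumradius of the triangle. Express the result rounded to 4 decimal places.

By the law of cosines, cos Z = (x² + y² − z²) / (2·x·y) ≈ 0.91019, so ∠Z ≈ 24.47°.
Circumradius = z/(2 sin Z) ≈ 15.09.

R ≈ 15.0898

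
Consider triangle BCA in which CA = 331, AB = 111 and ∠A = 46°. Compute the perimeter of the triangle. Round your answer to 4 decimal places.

By the law of cosines, BC² = CA² + AB² − 2·CA·AB·cos A = 70837, so BC ≈ 266.15.
Semiperimeter s = (331+111+266.15)/2 = 354.08.
Perimeter = 331 + 111 + 266.15 = 708.15.

708.1524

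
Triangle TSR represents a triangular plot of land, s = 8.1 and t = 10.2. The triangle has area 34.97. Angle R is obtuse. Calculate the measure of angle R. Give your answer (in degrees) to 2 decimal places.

From area = ½·t·s·sin R, we get sin R = 2·area/(t·s) ≈ 0.84653.
Taking the obtuse solution, ∠R ≈ 122.16°.

∠R ≈ 122.16°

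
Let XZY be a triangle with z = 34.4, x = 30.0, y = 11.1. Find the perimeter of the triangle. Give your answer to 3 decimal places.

Perimeter = 30 + 34.4 + 11.1 = 75.5.

75.500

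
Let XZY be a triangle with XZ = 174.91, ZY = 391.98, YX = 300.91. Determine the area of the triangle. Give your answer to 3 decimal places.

Semiperimeter s = (391.98 + 300.91 + 174.91)/2 = 433.9.
Heron's formula: area = √(433.9·41.92·132.99·258.99) ≈ 25030.

25029.747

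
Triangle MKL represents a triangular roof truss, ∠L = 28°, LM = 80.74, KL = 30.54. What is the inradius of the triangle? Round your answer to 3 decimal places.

By the law of cosines, MK² = KL² + LM² − 2·KL·LM·cos L = 3097.3, so MK ≈ 55.653.
Area = ½·KL·LM·sin L ≈ 578.81.
Semiperimeter s = (30.54+80.74+55.653)/2 = 83.467.
Inradius = area/s = 578.81/83.467 ≈ 6.9346.

6.935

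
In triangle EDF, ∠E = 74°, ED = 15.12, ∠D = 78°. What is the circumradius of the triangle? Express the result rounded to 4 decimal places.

The third angle is ∠F = 180° − ∠E − ∠D = 28.00°.
Law of sines: DF = ED·sin E/sin F ≈ 30.959.
Law of sines: FE = ED·sin D/sin F ≈ 31.503.
Circumradius = ED/(2 sin F) ≈ 16.103.

R ≈ 16.1032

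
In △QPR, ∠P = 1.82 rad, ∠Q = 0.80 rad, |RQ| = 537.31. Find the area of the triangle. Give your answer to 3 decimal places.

area ≈ 53240.167

The third angle is ∠R = π − ∠Q − ∠P = 0.522 rad.
Law of sines: |PR| = |RQ|·sin Q/sin P ≈ 397.73.
Law of sines: |QP| = |RQ|·sin R/sin P ≈ 276.25.
Area = ½·|RQ|·|PR|·sin R ≈ 53240.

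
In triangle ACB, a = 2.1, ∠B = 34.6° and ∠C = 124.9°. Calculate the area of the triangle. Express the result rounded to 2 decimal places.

The third angle is ∠A = 180° − ∠C − ∠B = 20.50°.
Law of sines: c = a·sin C/sin A ≈ 4.918.
Law of sines: b = a·sin B/sin A ≈ 3.405.
Area = ½·a·c·sin B ≈ 2.9323.

2.93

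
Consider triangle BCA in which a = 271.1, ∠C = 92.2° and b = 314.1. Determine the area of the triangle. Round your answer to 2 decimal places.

Area = ½·a·b·sin C ≈ 42545.

area ≈ 42544.87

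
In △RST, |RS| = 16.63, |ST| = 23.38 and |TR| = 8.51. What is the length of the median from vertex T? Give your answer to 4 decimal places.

Median from T: ½√(2·|ST|² + 2·|TR|² − |RS|²) ≈ 15.504.

15.5043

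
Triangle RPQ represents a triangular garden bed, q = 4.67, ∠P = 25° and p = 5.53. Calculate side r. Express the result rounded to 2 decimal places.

Law of sines: sin Q = q·sin P/p ≈ 0.35689.
Since p ≥ q, only the acute value applies: ∠Q ≈ 20.91°.
Then ∠R = 180° − ∠P − ∠Q ≈ 134.09°.
Law of sines gives r = p·sin R/sin P ≈ 9.3983.

9.40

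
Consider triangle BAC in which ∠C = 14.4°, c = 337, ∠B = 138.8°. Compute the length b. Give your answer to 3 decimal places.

The third angle is ∠A = 180° − ∠C − ∠B = 26.80°.
Law of sines: b = c·sin B/sin C ≈ 892.59.

892.591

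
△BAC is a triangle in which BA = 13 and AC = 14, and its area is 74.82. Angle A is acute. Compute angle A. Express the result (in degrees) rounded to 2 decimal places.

∠A ≈ 55.31°

From area = ½·BA·AC·sin A, we get sin A = 2·area/(BA·AC) ≈ 0.82220.
Taking the acute solution, ∠A ≈ 55.31°.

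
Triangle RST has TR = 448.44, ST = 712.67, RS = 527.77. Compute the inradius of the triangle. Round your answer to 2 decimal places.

139.89

Semiperimeter s = (712.67 + 448.44 + 527.77)/2 = 844.44.
Heron's formula: area = √(844.44·131.77·396·316.67) ≈ 1.1813e+05.
Inradius = area/s = 1.1813e+05/844.44 ≈ 139.89.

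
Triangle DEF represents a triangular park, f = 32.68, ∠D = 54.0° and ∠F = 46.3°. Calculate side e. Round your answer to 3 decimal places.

44.474

The third angle is ∠E = 180° − ∠F − ∠D = 79.70°.
Law of sines: e = f·sin E/sin F ≈ 44.474.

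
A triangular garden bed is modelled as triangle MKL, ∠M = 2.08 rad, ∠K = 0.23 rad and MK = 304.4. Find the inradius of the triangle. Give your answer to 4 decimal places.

The third angle is ∠L = π − ∠M − ∠K = 0.832 rad.
Law of sines: KL = MK·sin M/sin L ≈ 359.65.
Law of sines: LM = MK·sin K/sin L ≈ 93.905.
Area = ½·MK·KL·sin K ≈ 12479.
Semiperimeter s = (359.65+93.905+304.4)/2 = 378.98.
Inradius = area/s = 12479/378.98 ≈ 32.928.

r ≈ 32.9285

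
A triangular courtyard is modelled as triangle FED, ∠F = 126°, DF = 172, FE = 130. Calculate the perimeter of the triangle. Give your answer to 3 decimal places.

By the law of cosines, ED² = DF² + FE² − 2·DF·FE·cos F = 72770, so ED ≈ 269.76.
Semiperimeter s = (269.76+172+130)/2 = 285.88.
Perimeter = 269.76 + 172 + 130 = 571.76.

perimeter ≈ 571.759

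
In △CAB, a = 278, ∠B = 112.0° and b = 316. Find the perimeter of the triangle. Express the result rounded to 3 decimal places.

perimeter ≈ 672.663

Law of sines: sin A = a·sin B/b ≈ 0.81569.
Since b ≥ a, only the acute value applies: ∠A ≈ 54.66°.
Then ∠C = 180° − ∠B − ∠A ≈ 13.34°.
Law of sines gives c = b·sin C/sin B ≈ 78.663.
Semiperimeter s = (78.663+278+316)/2 = 336.33.
Perimeter = 78.663 + 278 + 316 = 672.66.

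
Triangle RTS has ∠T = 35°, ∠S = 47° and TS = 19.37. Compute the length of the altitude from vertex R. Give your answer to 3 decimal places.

The third angle is ∠R = 180° − ∠T − ∠S = 98.00°.
Law of sines: SR = TS·sin T/sin R ≈ 11.219.
Law of sines: RT = TS·sin S/sin R ≈ 14.306.
Area = ½·TS·SR·sin S ≈ 79.469.
The altitude from R has length 2·area/TS ≈ 8.2053.

h_R ≈ 8.205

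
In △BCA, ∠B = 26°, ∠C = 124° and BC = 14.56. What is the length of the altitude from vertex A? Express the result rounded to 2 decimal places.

The third angle is ∠A = 180° − ∠B − ∠C = 30.00°.
Law of sines: CA = BC·sin B/sin A ≈ 12.765.
Law of sines: AB = BC·sin C/sin A ≈ 24.142.
Area = ½·BC·CA·sin C ≈ 77.044.
The altitude from A has length 2·area/BC ≈ 10.583.

h_A ≈ 10.58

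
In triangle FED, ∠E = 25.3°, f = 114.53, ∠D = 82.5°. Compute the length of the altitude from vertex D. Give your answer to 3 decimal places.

The third angle is ∠F = 180° − ∠E − ∠D = 72.20°.
Law of sines: e = f·sin E/sin F ≈ 51.406.
Law of sines: d = f·sin D/sin F ≈ 119.26.
Area = ½·f·e·sin D ≈ 2918.6.
The altitude from D has length 2·area/d ≈ 48.945.

48.945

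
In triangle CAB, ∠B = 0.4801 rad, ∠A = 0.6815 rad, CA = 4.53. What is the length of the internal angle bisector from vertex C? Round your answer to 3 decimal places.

2.868

The third angle is ∠C = π − ∠A − ∠B = 1.9800 rad.
Law of sines: AB = CA·sin C/sin B ≈ 8.9983.
Law of sines: BC = CA·sin A/sin B ≈ 6.1786.
The bisector from C has length 2·BC·CA·cos(∠C/2)/(BC+CA) ≈ 2.8682.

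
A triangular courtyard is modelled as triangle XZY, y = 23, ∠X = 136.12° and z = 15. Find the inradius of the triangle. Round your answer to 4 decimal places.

By the law of cosines, x² = z² + y² − 2·z·y·cos X = 1251.3, so x ≈ 35.374.
Area = ½·z·y·sin X ≈ 119.57.
Semiperimeter s = (35.374+15+23)/2 = 36.687.
Inradius = area/s = 119.57/36.687 ≈ 3.2591.

r ≈ 3.2591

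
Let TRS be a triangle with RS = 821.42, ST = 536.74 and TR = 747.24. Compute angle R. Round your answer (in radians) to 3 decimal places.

0.692

By the law of cosines, cos R = (TR² + RS² − ST²) / (2·TR·RS) ≈ 0.76980, so ∠R ≈ 0.692 rad.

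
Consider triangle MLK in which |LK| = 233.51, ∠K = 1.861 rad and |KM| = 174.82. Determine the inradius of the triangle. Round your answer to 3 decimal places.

By the law of cosines, |ML|² = |LK|² + |KM|² − 2·|LK|·|KM|·cos K = 1.0845e+05, so |ML| ≈ 329.32.
Area = ½·|LK|·|KM|·sin K ≈ 19558.
Semiperimeter s = (233.51+174.82+329.32)/2 = 368.82.
Inradius = area/s = 19558/368.82 ≈ 53.027.

r ≈ 53.027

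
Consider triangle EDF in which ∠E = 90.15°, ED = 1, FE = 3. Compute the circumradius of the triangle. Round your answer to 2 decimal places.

1.58

By the law of cosines, DF² = FE² + ED² − 2·FE·ED·cos E = 10.016, so DF ≈ 3.1648.
Area = ½·FE·ED·sin E ≈ 1.5.
Circumradius = DF/(2 sin E) ≈ 1.5824.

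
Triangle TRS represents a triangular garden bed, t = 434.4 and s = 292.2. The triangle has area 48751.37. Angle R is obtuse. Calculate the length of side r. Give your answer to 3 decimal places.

660.776

From area = ½·s·t·sin R, we get sin R = 2·area/(s·t) ≈ 0.76815.
Taking the obtuse solution, ∠R ≈ 129.81°.
Law of cosines then gives r ≈ 660.78.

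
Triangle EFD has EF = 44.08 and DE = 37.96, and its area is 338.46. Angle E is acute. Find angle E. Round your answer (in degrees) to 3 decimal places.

From area = ½·DE·EF·sin E, we get sin E = 2·area/(DE·EF) ≈ 0.40455.
Taking the acute solution, ∠E ≈ 23.86°.

23.863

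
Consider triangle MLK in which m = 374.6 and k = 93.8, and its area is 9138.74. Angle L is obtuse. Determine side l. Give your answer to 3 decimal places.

From area = ½·k·m·sin L, we get sin L = 2·area/(k·m) ≈ 0.52017.
Taking the obtuse solution, ∠L ≈ 148.66°.
Law of cosines then gives l ≈ 457.32.

457.321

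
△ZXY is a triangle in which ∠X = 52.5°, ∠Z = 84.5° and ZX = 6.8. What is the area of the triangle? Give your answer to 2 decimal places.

The third angle is ∠Y = 180° − ∠Z − ∠X = 43.00°.
Law of sines: XY = ZX·sin Z/sin Y ≈ 9.9248.
Law of sines: YZ = ZX·sin X/sin Y ≈ 7.9103.
Area = ½·ZX·XY·sin X ≈ 26.771.

area ≈ 26.77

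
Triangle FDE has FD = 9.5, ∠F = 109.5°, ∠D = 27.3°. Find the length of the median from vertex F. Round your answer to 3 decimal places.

4.754

The third angle is ∠E = 180° − ∠F − ∠D = 43.20°.
Law of sines: DE = FD·sin F/sin E ≈ 13.082.
Law of sines: EF = FD·sin D/sin E ≈ 6.365.
Median from F: ½√(2·EF² + 2·FD² − DE²) ≈ 4.7538.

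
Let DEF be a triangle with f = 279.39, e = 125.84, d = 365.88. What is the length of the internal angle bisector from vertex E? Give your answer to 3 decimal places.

t_E ≈ 313.585

By the law of cosines, cos E = (f² + d² − e²) / (2·f·d) ≈ 0.95913, so ∠E ≈ 16.44°.
The bisector from E has length 2·f·d·cos(∠E/2)/(f+d) ≈ 313.58.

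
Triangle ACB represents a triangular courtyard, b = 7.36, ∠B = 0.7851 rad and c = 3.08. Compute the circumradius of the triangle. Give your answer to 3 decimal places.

R ≈ 5.206

Law of sines: sin C = c·sin B/b ≈ 0.29582.
Since b ≥ c, only the acute value applies: ∠C ≈ 0.3003 rad.
Then ∠A = π − ∠B − ∠C ≈ 2.0562 rad.
Law of sines gives a = b·sin A/sin B ≈ 9.2091.
Circumradius = b/(2 sin B) ≈ 5.2059.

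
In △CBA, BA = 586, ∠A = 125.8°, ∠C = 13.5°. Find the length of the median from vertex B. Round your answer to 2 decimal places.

m_B ≈ 1254.74

The third angle is ∠B = 180° − ∠A − ∠C = 40.70°.
Law of sines: AC = BA·sin B/sin C ≈ 1636.9.
Law of sines: CB = BA·sin A/sin C ≈ 2036.
Median from B: ½√(2·CB² + 2·BA² − AC²) ≈ 1254.7.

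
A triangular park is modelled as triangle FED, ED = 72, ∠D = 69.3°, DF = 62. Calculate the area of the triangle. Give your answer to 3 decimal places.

2087.911

Area = ½·ED·DF·sin D ≈ 2087.9.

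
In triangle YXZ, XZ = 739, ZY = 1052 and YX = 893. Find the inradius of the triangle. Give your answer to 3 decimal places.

Semiperimeter s = (739 + 1052 + 893)/2 = 1342.
Heron's formula: area = √(1342·603·290·449) ≈ 3.2461e+05.
Inradius = area/s = 3.2461e+05/1342 ≈ 241.88.

241.883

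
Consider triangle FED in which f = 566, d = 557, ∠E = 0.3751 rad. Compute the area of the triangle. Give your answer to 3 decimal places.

Area = ½·d·f·sin E ≈ 57751.

57750.572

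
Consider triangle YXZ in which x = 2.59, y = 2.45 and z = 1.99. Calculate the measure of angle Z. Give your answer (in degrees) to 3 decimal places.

46.409

By the law of cosines, cos Z = (y² + x² − z²) / (2·y·x) ≈ 0.68950, so ∠Z ≈ 46.41°.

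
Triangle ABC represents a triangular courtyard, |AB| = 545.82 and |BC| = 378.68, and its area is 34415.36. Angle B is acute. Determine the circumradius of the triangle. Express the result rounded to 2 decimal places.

R ≈ 340.83

From area = ½·|AB|·|BC|·sin B, we get sin B = 2·area/(|AB|·|BC|) ≈ 0.33301.
Taking the acute solution, ∠B ≈ 19.45°.
Law of cosines then gives |CA| ≈ 227.
Circumradius = |CA|/(2 sin B) ≈ 340.83.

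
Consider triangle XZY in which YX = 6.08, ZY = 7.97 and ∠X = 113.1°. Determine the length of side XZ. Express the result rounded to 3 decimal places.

Law of sines: sin Z = YX·sin X/ZY ≈ 0.70170.
Since ZY ≥ YX, only the acute value applies: ∠Z ≈ 44.56°.
Then ∠Y = 180° − ∠X − ∠Z ≈ 22.34°.
Law of sines gives XZ = ZY·sin Y/sin X ≈ 3.293.

3.293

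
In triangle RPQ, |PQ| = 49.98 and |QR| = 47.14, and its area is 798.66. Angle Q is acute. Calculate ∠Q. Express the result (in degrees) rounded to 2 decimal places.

42.68

From area = ½·|PQ|·|QR|·sin Q, we get sin Q = 2·area/(|PQ|·|QR|) ≈ 0.67796.
Taking the acute solution, ∠Q ≈ 42.68°.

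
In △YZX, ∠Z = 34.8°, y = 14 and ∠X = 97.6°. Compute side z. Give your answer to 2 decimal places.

10.82

The third angle is ∠Y = 180° − ∠Z − ∠X = 47.60°.
Law of sines: z = y·sin Z/sin Y ≈ 10.82.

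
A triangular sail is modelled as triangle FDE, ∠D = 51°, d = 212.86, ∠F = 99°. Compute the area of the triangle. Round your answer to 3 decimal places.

The third angle is ∠E = 180° − ∠F − ∠D = 30.00°.
Law of sines: f = d·sin F/sin D ≈ 270.53.
Law of sines: e = d·sin E/sin D ≈ 136.95.
Area = ½·d·f·sin E ≈ 14396.

area ≈ 14396.120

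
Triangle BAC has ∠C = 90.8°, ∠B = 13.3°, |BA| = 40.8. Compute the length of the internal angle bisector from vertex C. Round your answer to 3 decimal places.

10.655

The third angle is ∠A = 180° − ∠C − ∠B = 75.90°.
Law of sines: |AC| = |BA|·sin B/sin C ≈ 9.3869.
Law of sines: |CB| = |BA|·sin A/sin C ≈ 39.575.
The bisector from C has length 2·|AC|·|CB|·cos(∠C/2)/(|AC|+|CB|) ≈ 10.655.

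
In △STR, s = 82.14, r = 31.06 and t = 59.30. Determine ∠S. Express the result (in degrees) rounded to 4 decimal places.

By the law of cosines, cos S = (t² + r² − s²) / (2·t·r) ≈ -0.61508, so ∠S ≈ 127.96°.

127.9575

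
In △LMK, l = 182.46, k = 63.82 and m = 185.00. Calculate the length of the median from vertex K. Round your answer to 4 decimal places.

m_K ≈ 180.9422

Median from K: ½√(2·l² + 2·m² − k²) ≈ 180.94.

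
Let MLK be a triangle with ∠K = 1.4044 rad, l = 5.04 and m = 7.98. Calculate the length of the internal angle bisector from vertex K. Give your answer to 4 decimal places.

t_K ≈ 4.7165

By the law of cosines, k² = m² + l² − 2·m·l·cos K = 75.759, so k ≈ 8.704.
The bisector from K has length 2·m·l·cos(∠K/2)/(m+l) ≈ 4.7165.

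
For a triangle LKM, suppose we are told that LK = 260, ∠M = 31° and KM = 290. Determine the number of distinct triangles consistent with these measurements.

2

KM·sin M = 290·sin(31°) ≈ 149.4.
Since KM sin M < LK < KM (149.4 < 260 < 290), two triangles exist.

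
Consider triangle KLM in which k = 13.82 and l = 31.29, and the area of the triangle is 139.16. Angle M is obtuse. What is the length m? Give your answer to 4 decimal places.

From area = ½·k·l·sin M, we get sin M = 2·area/(k·l) ≈ 0.64362.
Taking the obtuse solution, ∠M ≈ 139.94°.
Law of cosines then gives m ≈ 42.801.

42.8015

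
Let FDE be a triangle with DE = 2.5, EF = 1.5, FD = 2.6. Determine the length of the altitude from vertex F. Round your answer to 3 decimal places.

1.459

Semiperimeter s = (2.5 + 1.5 + 2.6)/2 = 3.3.
Heron's formula: area = √(3.3·0.8·1.8·0.7) ≈ 1.8238.
The altitude from F has length 2·area/DE ≈ 1.4591.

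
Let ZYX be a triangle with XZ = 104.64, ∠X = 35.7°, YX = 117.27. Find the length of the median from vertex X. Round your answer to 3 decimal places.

105.632

By the law of cosines, ZY² = YX² + XZ² − 2·YX·XZ·cos X = 4771.4, so ZY ≈ 69.075.
Median from X: ½√(2·YX² + 2·XZ² − ZY²) ≈ 105.63.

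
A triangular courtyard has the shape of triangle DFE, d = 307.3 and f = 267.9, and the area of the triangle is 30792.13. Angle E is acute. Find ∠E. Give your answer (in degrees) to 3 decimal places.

From area = ½·d·f·sin E, we get sin E = 2·area/(d·f) ≈ 0.74806.
Taking the acute solution, ∠E ≈ 48.42°.

∠E ≈ 48.422°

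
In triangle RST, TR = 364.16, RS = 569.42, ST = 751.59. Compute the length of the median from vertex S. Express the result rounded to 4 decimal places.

Median from S: ½√(2·RS² + 2·ST² − TR²) ≈ 641.41.

m_S ≈ 641.4127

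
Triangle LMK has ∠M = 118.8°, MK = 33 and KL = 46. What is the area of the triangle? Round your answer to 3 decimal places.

Law of sines: sin L = MK·sin M/KL ≈ 0.62865.
Since KL ≥ MK, only the acute value applies: ∠L ≈ 38.95°.
Then ∠K = 180° − ∠M − ∠L ≈ 22.25°.
Law of sines gives LM = KL·sin K/sin M ≈ 19.876.
Area = ½·KL·MK·sin K ≈ 287.38.

287.383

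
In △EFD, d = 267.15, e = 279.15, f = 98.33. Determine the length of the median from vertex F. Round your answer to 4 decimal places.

m_F ≈ 268.7559

Median from F: ½√(2·d² + 2·e² − f²) ≈ 268.76.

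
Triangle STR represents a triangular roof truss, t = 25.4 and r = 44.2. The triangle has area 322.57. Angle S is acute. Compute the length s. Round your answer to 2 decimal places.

From area = ½·t·r·sin S, we get sin S = 2·area/(t·r) ≈ 0.57464.
Taking the acute solution, ∠S ≈ 35.07°.
Law of cosines then gives s ≈ 27.59.

27.59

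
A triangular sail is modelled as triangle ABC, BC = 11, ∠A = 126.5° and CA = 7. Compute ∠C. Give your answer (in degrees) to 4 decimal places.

∠C ≈ 22.7332°

Law of sines: sin B = CA·sin A/BC ≈ 0.51155.
Since BC ≥ CA, only the acute value applies: ∠B ≈ 30.77°.
Then ∠C = 180° − ∠A − ∠B ≈ 22.73°.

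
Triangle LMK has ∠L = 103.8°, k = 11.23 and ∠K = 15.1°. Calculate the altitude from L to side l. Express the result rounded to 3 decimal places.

9.831

The third angle is ∠M = 180° − ∠K − ∠L = 61.10°.
Law of sines: l = k·sin L/sin K ≈ 41.864.
Law of sines: m = k·sin M/sin K ≈ 37.74.
Area = ½·k·l·sin M ≈ 205.79.
The altitude from L has length 2·area/l ≈ 9.8315.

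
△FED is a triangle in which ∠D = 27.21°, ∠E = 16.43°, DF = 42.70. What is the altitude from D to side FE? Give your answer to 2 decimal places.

h_D ≈ 29.47

The third angle is ∠F = 180° − ∠E − ∠D = 136.36°.
Law of sines: ED = DF·sin F/sin E ≈ 104.19.
Law of sines: FE = DF·sin D/sin E ≈ 69.03.
Area = ½·DF·ED·sin D ≈ 1017.1.
The altitude from D has length 2·area/FE ≈ 29.468.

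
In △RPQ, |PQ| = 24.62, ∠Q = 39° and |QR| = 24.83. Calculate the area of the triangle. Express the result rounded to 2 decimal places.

area ≈ 192.36

Area = ½·|PQ|·|QR|·sin Q ≈ 192.36.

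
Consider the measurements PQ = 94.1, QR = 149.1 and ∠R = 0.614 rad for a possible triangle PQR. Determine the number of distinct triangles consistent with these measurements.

QR·sin R = 149.1·sin(0.614 rad) ≈ 85.9.
Since QR sin R < PQ < QR (85.9 < 94.1 < 149.1), two triangles exist.

2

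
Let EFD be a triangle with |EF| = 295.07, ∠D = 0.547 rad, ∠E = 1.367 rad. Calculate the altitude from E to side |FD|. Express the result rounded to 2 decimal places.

The third angle is ∠F = π − ∠D − ∠E = 1.228 rad.
Law of sines: |FD| = |EF|·sin E/sin D ≈ 555.56.
Law of sines: |DE| = |EF|·sin F/sin D ≈ 534.22.
Area = ½·|EF|·|FD|·sin F ≈ 77185.
The altitude from E has length 2·area/|FD| ≈ 277.86.

277.86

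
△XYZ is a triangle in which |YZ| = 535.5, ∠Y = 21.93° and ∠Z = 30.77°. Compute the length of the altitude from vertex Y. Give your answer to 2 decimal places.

The third angle is ∠X = 180° − ∠Y − ∠Z = 127.30°.
Law of sines: |ZX| = |YZ|·sin Y/sin X ≈ 251.42.
Law of sines: |XY| = |YZ|·sin Z/sin X ≈ 344.4.
Area = ½·|YZ|·|ZX|·sin Z ≈ 34439.
The altitude from Y has length 2·area/|ZX| ≈ 273.96.

h_Y ≈ 273.96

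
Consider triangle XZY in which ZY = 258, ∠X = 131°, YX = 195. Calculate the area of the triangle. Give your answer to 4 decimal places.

Law of sines: sin Z = YX·sin X/ZY ≈ 0.57042.
Since ZY ≥ YX, only the acute value applies: ∠Z ≈ 34.78°.
Then ∠Y = 180° − ∠X − ∠Z ≈ 14.22°.
Law of sines gives XZ = ZY·sin Y/sin X ≈ 83.978.
Area = ½·ZY·YX·sin Y ≈ 6179.4.

area ≈ 6179.4232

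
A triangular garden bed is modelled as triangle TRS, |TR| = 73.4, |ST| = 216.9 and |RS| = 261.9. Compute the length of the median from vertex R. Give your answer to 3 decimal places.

Median from R: ½√(2·|TR|² + 2·|RS|² − |ST|²) ≈ 158.83.

m_R ≈ 158.834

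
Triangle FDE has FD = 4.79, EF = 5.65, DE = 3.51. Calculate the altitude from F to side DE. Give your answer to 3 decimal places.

Semiperimeter s = (3.51 + 5.65 + 4.79)/2 = 6.975.
Heron's formula: area = √(6.975·3.465·1.325·2.185) ≈ 8.3648.
The altitude from F has length 2·area/DE ≈ 4.7663.

4.766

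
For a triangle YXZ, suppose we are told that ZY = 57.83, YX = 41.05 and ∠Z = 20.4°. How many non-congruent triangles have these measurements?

2

ZY·sin Z = 57.83·sin(20.4°) ≈ 20.16.
Since ZY sin Z < YX < ZY (20.16 < 41.05 < 57.83), two triangles exist.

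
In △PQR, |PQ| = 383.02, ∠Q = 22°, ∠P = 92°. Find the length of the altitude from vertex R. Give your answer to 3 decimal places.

The third angle is ∠R = 180° − ∠P − ∠Q = 66.00°.
Law of sines: |QR| = |PQ|·sin P/sin R ≈ 419.01.
Law of sines: |RP| = |PQ|·sin Q/sin R ≈ 157.06.
Area = ½·|PQ|·|QR|·sin Q ≈ 30060.
The altitude from R has length 2·area/|PQ| ≈ 156.96.

h_R ≈ 156.965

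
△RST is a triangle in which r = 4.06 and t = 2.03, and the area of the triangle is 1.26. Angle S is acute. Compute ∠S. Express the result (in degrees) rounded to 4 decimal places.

∠S ≈ 17.8038°

From area = ½·t·r·sin S, we get sin S = 2·area/(t·r) ≈ 0.30576.
Taking the acute solution, ∠S ≈ 17.80°.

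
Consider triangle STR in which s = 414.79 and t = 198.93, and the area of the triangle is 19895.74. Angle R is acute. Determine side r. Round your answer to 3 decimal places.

258.945

From area = ½·s·t·sin R, we get sin R = 2·area/(s·t) ≈ 0.48224.
Taking the acute solution, ∠R ≈ 28.83°.
Law of cosines then gives r ≈ 258.94.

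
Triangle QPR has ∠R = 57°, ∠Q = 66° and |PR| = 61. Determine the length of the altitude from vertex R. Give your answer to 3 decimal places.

The third angle is ∠P = 180° − ∠R − ∠Q = 57.00°.
Law of sines: |RQ| = |PR|·sin P/sin Q ≈ 56.
Law of sines: |QP| = |PR|·sin R/sin Q ≈ 56.
Area = ½·|PR|·|RQ|·sin R ≈ 1432.5.
The altitude from R has length 2·area/|QP| ≈ 51.159.

51.159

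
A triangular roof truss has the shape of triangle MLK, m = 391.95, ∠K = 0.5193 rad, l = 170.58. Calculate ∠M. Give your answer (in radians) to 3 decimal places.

2.288

By the law of cosines, k² = m² + l² − 2·m·l·cos K = 66633, so k ≈ 258.13.
Law of cosines again: cos M = (l² + k² − m²)/(2·l·k) ≈ -0.65740, so ∠M ≈ 2.2882 rad.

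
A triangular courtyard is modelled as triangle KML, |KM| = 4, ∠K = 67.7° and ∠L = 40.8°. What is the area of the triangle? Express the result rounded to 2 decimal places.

area ≈ 10.74

The third angle is ∠M = 180° − ∠L − ∠K = 71.50°.
Law of sines: |ML| = |KM|·sin K/sin L ≈ 5.6638.
Law of sines: |LK| = |KM|·sin M/sin L ≈ 5.8053.
Area = ½·|KM|·|ML|·sin M ≈ 10.742.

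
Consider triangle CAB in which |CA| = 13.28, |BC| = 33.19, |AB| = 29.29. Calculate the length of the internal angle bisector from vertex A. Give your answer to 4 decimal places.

t_A ≈ 12.3503

By the law of cosines, cos A = (|CA|² + |AB|² − |BC|²) / (2·|CA|·|AB|) ≈ -0.08653, so ∠A ≈ 1.657 rad.
The bisector from A has length 2·|CA|·|AB|·cos(∠A/2)/(|CA|+|AB|) ≈ 12.35.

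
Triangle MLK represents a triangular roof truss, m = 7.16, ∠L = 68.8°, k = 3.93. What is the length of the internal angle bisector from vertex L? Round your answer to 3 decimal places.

t_L ≈ 4.187

By the law of cosines, l² = k² + m² − 2·k·m·cos L = 46.359, so l ≈ 6.8088.
The bisector from L has length 2·k·m·cos(∠L/2)/(k+m) ≈ 4.1871.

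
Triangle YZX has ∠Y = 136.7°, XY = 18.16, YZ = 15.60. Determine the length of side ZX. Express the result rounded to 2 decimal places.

31.39

By the law of cosines, ZX² = XY² + YZ² − 2·XY·YZ·cos Y = 985.5, so ZX ≈ 31.393.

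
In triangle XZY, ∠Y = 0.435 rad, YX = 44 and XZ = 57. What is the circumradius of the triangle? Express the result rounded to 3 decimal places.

Law of sines: sin Z = YX·sin Y/XZ ≈ 0.32530.
Since XZ ≥ YX, only the acute value applies: ∠Z ≈ 0.331 rad.
Then ∠X = π − ∠Y − ∠Z ≈ 2.375 rad.
Law of sines gives ZY = XZ·sin X/sin Y ≈ 93.802.
Circumradius = XZ/(2 sin Y) ≈ 67.63.

R ≈ 67.630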